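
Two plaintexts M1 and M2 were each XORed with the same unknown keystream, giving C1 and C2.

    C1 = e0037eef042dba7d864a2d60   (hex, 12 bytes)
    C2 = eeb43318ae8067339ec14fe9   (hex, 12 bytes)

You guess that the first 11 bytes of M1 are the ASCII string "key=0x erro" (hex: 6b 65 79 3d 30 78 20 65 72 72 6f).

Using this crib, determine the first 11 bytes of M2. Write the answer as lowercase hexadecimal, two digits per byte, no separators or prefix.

First, C1 ⊕ C2 = (M1 ⊕ K) ⊕ (M2 ⊕ K) = M1 ⊕ M2, so the key drops out. Then M2 = (M1 ⊕ M2) ⊕ M1 over the first 11 bytes.
byte 0: (e0 XOR ee) XOR 6b = 0e XOR 6b = 65
byte 1: (03 XOR b4) XOR 65 = b7 XOR 65 = d2
byte 2: (7e XOR 33) XOR 79 = 4d XOR 79 = 34
byte 3: (ef XOR 18) XOR 3d = f7 XOR 3d = ca
byte 4: (04 XOR ae) XOR 30 = aa XOR 30 = 9a
byte 5: (2d XOR 80) XOR 78 = ad XOR 78 = d5
byte 6: (ba XOR 67) XOR 20 = dd XOR 20 = fd
byte 7: (7d XOR 33) XOR 65 = 4e XOR 65 = 2b
byte 8: (86 XOR 9e) XOR 72 = 18 XOR 72 = 6a
byte 9: (4a XOR c1) XOR 72 = 8b XOR 72 = f9
byte 10: (2d XOR 4f) XOR 6f = 62 XOR 6f = 0d

65d234ca9ad5fd2b6af90d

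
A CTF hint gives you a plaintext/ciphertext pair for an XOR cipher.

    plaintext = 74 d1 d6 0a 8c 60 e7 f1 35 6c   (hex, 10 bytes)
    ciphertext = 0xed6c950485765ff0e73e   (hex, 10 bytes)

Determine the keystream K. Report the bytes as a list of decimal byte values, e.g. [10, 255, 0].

[153, 189, 67, 14, 9, 22, 184, 1, 210, 82]

Since ciphertext = plaintext ⊕ K, XORing both sides with plaintext gives K = plaintext ⊕ ciphertext.
74 xor ed = 99
d1 xor 6c = bd
d6 xor 95 = 43
0a xor 04 = 0e
8c xor 85 = 09
60 xor 76 = 16
e7 xor 5f = b8
f1 xor f0 = 01
35 xor e7 = d2
6c xor 3e = 52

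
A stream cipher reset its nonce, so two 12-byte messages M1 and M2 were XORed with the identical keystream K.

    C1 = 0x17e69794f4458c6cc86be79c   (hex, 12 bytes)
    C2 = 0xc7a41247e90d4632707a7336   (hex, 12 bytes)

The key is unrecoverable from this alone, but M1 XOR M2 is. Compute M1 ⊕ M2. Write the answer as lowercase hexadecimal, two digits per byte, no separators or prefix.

C1 ⊕ C2 = (M1 ⊕ K) ⊕ (M2 ⊕ K) = M1 ⊕ M2 — the shared key cancels under XOR.
17 ^ c7 = d0
e6 ^ a4 = 42
97 ^ 12 = 85
94 ^ 47 = d3
f4 ^ e9 = 1d
45 ^ 0d = 48
8c ^ 46 = ca
6c ^ 32 = 5e
c8 ^ 70 = b8
6b ^ 7a = 11
e7 ^ 73 = 94
9c ^ 36 = aa

d04285d31d48ca5eb81194aa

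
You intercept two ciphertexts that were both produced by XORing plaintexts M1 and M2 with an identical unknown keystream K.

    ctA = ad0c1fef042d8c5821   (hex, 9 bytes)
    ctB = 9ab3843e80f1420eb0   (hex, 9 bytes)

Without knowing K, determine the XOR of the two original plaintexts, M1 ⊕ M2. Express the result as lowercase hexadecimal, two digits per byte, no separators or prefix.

ctA ⊕ ctB = (M1 ⊕ K) ⊕ (M2 ⊕ K) = M1 ⊕ M2 — the shared key cancels under XOR.
byte 0: ad XOR 9a = 37
byte 1: 0c XOR b3 = bf
byte 2: 1f XOR 84 = 9b
byte 3: ef XOR 3e = d1
byte 4: 04 XOR 80 = 84
byte 5: 2d XOR f1 = dc
byte 6: 8c XOR 42 = ce
byte 7: 58 XOR 0e = 56
byte 8: 21 XOR b0 = 91

37bf9bd184dcce5691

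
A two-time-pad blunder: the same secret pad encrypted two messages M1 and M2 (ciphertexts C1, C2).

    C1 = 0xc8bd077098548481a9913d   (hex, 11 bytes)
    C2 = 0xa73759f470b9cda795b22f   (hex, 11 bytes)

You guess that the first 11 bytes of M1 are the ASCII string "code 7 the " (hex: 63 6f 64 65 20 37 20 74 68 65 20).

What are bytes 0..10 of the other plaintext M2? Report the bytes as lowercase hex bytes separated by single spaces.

0c e5 3a e1 c8 da 69 52 54 46 32

First, C1 ⊕ C2 = (M1 ⊕ K) ⊕ (M2 ⊕ K) = M1 ⊕ M2, so the key drops out. Then M2 = (M1 ⊕ M2) ⊕ M1 over the first 11 bytes.
byte 0: (c8 XOR a7) XOR 63 = 6f XOR 63 = 0c
byte 1: (bd XOR 37) XOR 6f = 8a XOR 6f = e5
byte 2: (07 XOR 59) XOR 64 = 5e XOR 64 = 3a
byte 3: (70 XOR f4) XOR 65 = 84 XOR 65 = e1
byte 4: (98 XOR 70) XOR 20 = e8 XOR 20 = c8
byte 5: (54 XOR b9) XOR 37 = ed XOR 37 = da
byte 6: (84 XOR cd) XOR 20 = 49 XOR 20 = 69
byte 7: (81 XOR a7) XOR 74 = 26 XOR 74 = 52
byte 8: (a9 XOR 95) XOR 68 = 3c XOR 68 = 54
byte 9: (91 XOR b2) XOR 65 = 23 XOR 65 = 46
byte 10: (3d XOR 2f) XOR 20 = 12 XOR 20 = 32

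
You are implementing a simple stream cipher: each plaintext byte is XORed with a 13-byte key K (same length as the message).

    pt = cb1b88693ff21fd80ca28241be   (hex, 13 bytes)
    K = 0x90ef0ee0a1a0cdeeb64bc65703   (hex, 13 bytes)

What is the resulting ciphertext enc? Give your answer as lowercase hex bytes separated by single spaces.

5b f4 86 89 9e 52 d2 36 ba e9 44 16 bd

XOR is its own inverse, so applying the key byte-wise gives the result directly.
cb xor 90 = 5b
1b xor ef = f4
88 xor 0e = 86
69 xor e0 = 89
3f xor a1 = 9e
f2 xor a0 = 52
1f xor cd = d2
d8 xor ee = 36
0c xor b6 = ba
a2 xor 4b = e9
82 xor c6 = 44
41 xor 57 = 16
be xor 03 = bd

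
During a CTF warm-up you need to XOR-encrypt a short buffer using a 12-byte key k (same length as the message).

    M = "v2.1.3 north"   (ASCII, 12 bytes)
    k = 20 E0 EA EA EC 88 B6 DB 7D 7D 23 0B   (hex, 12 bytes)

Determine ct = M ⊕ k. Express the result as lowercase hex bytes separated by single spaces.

56 d2 c4 db c2 bb 96 b5 12 0f 57 63

byte 0: 76 ^ 20 = 56
byte 1: 32 ^ e0 = d2
byte 2: 2e ^ ea = c4
byte 3: 31 ^ ea = db
byte 4: 2e ^ ec = c2
byte 5: 33 ^ 88 = bb
byte 6: 20 ^ b6 = 96
byte 7: 6e ^ db = b5
byte 8: 6f ^ 7d = 12
byte 9: 72 ^ 7d = 0f
byte 10: 74 ^ 23 = 57
byte 11: 68 ^ 0b = 63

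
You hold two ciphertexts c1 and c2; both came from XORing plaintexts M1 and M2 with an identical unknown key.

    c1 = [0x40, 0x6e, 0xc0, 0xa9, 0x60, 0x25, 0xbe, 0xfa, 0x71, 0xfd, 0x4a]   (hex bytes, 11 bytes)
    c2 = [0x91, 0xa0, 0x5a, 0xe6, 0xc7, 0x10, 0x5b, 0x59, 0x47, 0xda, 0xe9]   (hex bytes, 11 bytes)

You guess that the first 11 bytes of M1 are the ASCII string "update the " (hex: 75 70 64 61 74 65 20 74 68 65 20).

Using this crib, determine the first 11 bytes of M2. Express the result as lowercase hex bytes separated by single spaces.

First, c1 ⊕ c2 = (M1 ⊕ K) ⊕ (M2 ⊕ K) = M1 ⊕ M2, so the key drops out. Then M2 = (M1 ⊕ M2) ⊕ M1 over the first 11 bytes.
byte 0: (40 ^ 91) ^ 75 = d1 ^ 75 = a4
byte 1: (6e ^ a0) ^ 70 = ce ^ 70 = be
byte 2: (c0 ^ 5a) ^ 64 = 9a ^ 64 = fe
byte 3: (a9 ^ e6) ^ 61 = 4f ^ 61 = 2e
byte 4: (60 ^ c7) ^ 74 = a7 ^ 74 = d3
byte 5: (25 ^ 10) ^ 65 = 35 ^ 65 = 50
byte 6: (be ^ 5b) ^ 20 = e5 ^ 20 = c5
byte 7: (fa ^ 59) ^ 74 = a3 ^ 74 = d7
byte 8: (71 ^ 47) ^ 68 = 36 ^ 68 = 5e
byte 9: (fd ^ da) ^ 65 = 27 ^ 65 = 42
byte 10: (4a ^ e9) ^ 20 = a3 ^ 20 = 83

a4 be fe 2e d3 50 c5 d7 5e 42 83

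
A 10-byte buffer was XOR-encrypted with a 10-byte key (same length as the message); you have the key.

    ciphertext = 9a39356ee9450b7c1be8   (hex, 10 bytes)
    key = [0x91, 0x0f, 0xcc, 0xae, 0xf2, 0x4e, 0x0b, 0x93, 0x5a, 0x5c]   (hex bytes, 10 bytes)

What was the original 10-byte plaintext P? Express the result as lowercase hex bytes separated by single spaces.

0b 36 f9 c0 1b 0b 00 ef 41 b4

XOR is its own inverse, so applying the key byte-wise gives the result directly.
byte 0: 9a ⊕ 91 = 0b
byte 1: 39 ⊕ 0f = 36
byte 2: 35 ⊕ cc = f9
byte 3: 6e ⊕ ae = c0
byte 4: e9 ⊕ f2 = 1b
byte 5: 45 ⊕ 4e = 0b
byte 6: 0b ⊕ 0b = 00
byte 7: 7c ⊕ 93 = ef
byte 8: 1b ⊕ 5a = 41
byte 9: e8 ⊕ 5c = b4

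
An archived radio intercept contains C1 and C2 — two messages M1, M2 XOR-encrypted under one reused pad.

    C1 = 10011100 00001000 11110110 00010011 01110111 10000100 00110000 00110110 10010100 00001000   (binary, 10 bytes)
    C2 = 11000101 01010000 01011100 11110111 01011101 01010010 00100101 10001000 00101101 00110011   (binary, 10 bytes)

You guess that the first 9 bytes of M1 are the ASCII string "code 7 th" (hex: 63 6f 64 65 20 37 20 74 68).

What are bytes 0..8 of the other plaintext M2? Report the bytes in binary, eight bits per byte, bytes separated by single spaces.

First, C1 ⊕ C2 = (M1 ⊕ K) ⊕ (M2 ⊕ K) = M1 ⊕ M2, so the key drops out. Then M2 = (M1 ⊕ M2) ⊕ M1 over the first 9 bytes.
byte 0: (9c ^ c5) ^ 63 = 59 ^ 63 = 3a
byte 1: (08 ^ 50) ^ 6f = 58 ^ 6f = 37
byte 2: (f6 ^ 5c) ^ 64 = aa ^ 64 = ce
byte 3: (13 ^ f7) ^ 65 = e4 ^ 65 = 81
byte 4: (77 ^ 5d) ^ 20 = 2a ^ 20 = 0a
byte 5: (84 ^ 52) ^ 37 = d6 ^ 37 = e1
byte 6: (30 ^ 25) ^ 20 = 15 ^ 20 = 35
byte 7: (36 ^ 88) ^ 74 = be ^ 74 = ca
byte 8: (94 ^ 2d) ^ 68 = b9 ^ 68 = d1

00111010 00110111 11001110 10000001 00001010 11100001 00110101 11001010 11010001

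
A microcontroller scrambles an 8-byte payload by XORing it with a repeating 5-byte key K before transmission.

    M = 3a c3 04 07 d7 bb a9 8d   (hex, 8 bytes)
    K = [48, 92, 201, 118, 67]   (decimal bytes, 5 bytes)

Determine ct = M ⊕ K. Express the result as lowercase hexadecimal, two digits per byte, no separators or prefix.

0a9fcd71948bf544

The 5-byte key repeats, so the effective keystream is 30 5c c9 76 43 30 5c c9.
byte 0: 3a ^ 30 = 0a
byte 1: c3 ^ 5c = 9f
byte 2: 04 ^ c9 = cd
byte 3: 07 ^ 76 = 71
byte 4: d7 ^ 43 = 94
byte 5: bb ^ 30 = 8b
byte 6: a9 ^ 5c = f5
byte 7: 8d ^ c9 = 44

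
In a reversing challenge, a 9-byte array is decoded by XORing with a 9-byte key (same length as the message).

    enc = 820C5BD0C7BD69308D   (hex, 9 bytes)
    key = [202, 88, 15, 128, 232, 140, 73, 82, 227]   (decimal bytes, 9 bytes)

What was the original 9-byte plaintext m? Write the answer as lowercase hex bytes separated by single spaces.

byte 0: 130 XOR 202 =  72
byte 1:  12 XOR  88 =  84
byte 2:  91 XOR  15 =  84
byte 3: 208 XOR 128 =  80
byte 4: 199 XOR 232 =  47
byte 5: 189 XOR 140 =  49
byte 6: 105 XOR  73 =  32
byte 7:  48 XOR  82 =  98
byte 8: 141 XOR 227 = 110

48 54 54 50 2f 31 20 62 6e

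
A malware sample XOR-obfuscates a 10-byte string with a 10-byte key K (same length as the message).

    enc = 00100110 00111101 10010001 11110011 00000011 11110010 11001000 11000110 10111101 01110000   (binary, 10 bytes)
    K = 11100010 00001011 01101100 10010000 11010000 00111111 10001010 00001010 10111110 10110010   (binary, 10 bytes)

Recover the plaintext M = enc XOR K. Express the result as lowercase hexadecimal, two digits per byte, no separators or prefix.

XOR is its own inverse, so applying the key byte-wise gives the result directly.
byte 0: 00100110 ⊕ 11100010 = 11000100
byte 1: 00111101 ⊕ 00001011 = 00110110
byte 2: 10010001 ⊕ 01101100 = 11111101
byte 3: 11110011 ⊕ 10010000 = 01100011
byte 4: 00000011 ⊕ 11010000 = 11010011
byte 5: 11110010 ⊕ 00111111 = 11001101
byte 6: 11001000 ⊕ 10001010 = 01000010
byte 7: 11000110 ⊕ 00001010 = 11001100
byte 8: 10111101 ⊕ 10111110 = 00000011
byte 9: 01110000 ⊕ 10110010 = 11000010

c436fd63d3cd42cc03c2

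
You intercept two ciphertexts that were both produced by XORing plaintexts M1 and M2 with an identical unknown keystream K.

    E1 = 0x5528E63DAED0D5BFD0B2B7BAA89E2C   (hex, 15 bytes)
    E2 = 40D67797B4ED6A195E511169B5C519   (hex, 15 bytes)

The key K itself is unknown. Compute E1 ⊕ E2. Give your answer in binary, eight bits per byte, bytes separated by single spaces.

E1 ⊕ E2 = (M1 ⊕ K) ⊕ (M2 ⊕ K) = M1 ⊕ M2 — the shared key cancels under XOR.
byte 0: 55 ^ 40 = 15
byte 1: 28 ^ d6 = fe
byte 2: e6 ^ 77 = 91
byte 3: 3d ^ 97 = aa
byte 4: ae ^ b4 = 1a
byte 5: d0 ^ ed = 3d
byte 6: d5 ^ 6a = bf
byte 7: bf ^ 19 = a6
byte 8: d0 ^ 5e = 8e
byte 9: b2 ^ 51 = e3
byte 10: b7 ^ 11 = a6
byte 11: ba ^ 69 = d3
byte 12: a8 ^ b5 = 1d
byte 13: 9e ^ c5 = 5b
byte 14: 2c ^ 19 = 35

00010101 11111110 10010001 10101010 00011010 00111101 10111111 10100110 10001110 11100011 10100110 11010011 00011101 01011011 00110101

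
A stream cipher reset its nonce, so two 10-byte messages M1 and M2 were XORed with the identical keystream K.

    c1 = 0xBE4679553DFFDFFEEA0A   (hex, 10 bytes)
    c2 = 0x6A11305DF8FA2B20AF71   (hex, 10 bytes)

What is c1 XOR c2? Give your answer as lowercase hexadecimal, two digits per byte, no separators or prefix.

d4574908c505f4de457b

c1 ⊕ c2 = (M1 ⊕ K) ⊕ (M2 ⊕ K) = M1 ⊕ M2 — the shared key cancels under XOR.
be XOR 6a = d4
46 XOR 11 = 57
79 XOR 30 = 49
55 XOR 5d = 08
3d XOR f8 = c5
ff XOR fa = 05
df XOR 2b = f4
fe XOR 20 = de
ea XOR af = 45
0a XOR 71 = 7b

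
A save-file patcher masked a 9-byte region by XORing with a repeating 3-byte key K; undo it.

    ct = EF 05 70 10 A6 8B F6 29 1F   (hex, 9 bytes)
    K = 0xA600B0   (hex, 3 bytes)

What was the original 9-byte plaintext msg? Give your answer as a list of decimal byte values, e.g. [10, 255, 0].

The 3-byte key repeats, so the effective keystream is a6 00 b0 a6 00 b0 a6 00 b0.
byte 0: ef XOR a6 = 49
byte 1: 05 XOR 00 = 05
byte 2: 70 XOR b0 = c0
byte 3: 10 XOR a6 = b6
byte 4: a6 XOR 00 = a6
byte 5: 8b XOR b0 = 3b
byte 6: f6 XOR a6 = 50
byte 7: 29 XOR 00 = 29
byte 8: 1f XOR b0 = af

[73, 5, 192, 182, 166, 59, 80, 41, 175]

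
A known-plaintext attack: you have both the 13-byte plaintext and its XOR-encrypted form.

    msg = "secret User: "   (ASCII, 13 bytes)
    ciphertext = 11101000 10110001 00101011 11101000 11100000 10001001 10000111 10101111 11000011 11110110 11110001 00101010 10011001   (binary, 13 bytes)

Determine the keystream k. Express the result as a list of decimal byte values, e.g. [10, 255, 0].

Since ciphertext = msg ⊕ k, XORing both sides with msg gives k = msg ⊕ ciphertext.
73 XOR e8 = 9b
65 XOR b1 = d4
63 XOR 2b = 48
72 XOR e8 = 9a
65 XOR e0 = 85
74 XOR 89 = fd
20 XOR 87 = a7
55 XOR af = fa
73 XOR c3 = b0
65 XOR f6 = 93
72 XOR f1 = 83
3a XOR 2a = 10
20 XOR 99 = b9

[155, 212, 72, 154, 133, 253, 167, 250, 176, 147, 131, 16, 185]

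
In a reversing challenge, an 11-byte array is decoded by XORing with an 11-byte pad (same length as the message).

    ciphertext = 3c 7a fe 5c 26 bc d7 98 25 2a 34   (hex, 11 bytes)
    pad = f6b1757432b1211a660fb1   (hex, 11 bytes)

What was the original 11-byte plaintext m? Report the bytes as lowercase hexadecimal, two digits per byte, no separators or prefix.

XOR is its own inverse, so applying the key byte-wise gives the result directly.
byte 0:  60 ^ 246 = 202
byte 1: 122 ^ 177 = 203
byte 2: 254 ^ 117 = 139
byte 3:  92 ^ 116 =  40
byte 4:  38 ^  50 =  20
byte 5: 188 ^ 177 =  13
byte 6: 215 ^  33 = 246
byte 7: 152 ^  26 = 130
byte 8:  37 ^ 102 =  67
byte 9:  42 ^  15 =  37
byte 10:  52 ^ 177 = 133

cacb8b28140df682432585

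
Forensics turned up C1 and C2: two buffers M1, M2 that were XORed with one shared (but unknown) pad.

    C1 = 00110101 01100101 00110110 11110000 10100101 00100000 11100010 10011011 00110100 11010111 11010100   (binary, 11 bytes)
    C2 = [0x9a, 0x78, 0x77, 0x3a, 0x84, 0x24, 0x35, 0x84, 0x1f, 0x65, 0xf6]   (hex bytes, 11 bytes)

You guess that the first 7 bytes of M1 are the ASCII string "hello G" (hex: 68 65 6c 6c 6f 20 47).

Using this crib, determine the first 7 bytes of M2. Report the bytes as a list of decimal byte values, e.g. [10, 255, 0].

First, C1 ⊕ C2 = (M1 ⊕ K) ⊕ (M2 ⊕ K) = M1 ⊕ M2, so the key drops out. Then M2 = (M1 ⊕ M2) ⊕ M1 over the first 7 bytes.
byte 0: (35 ^ 9a) ^ 68 = af ^ 68 = c7
byte 1: (65 ^ 78) ^ 65 = 1d ^ 65 = 78
byte 2: (36 ^ 77) ^ 6c = 41 ^ 6c = 2d
byte 3: (f0 ^ 3a) ^ 6c = ca ^ 6c = a6
byte 4: (a5 ^ 84) ^ 6f = 21 ^ 6f = 4e
byte 5: (20 ^ 24) ^ 20 = 04 ^ 20 = 24
byte 6: (e2 ^ 35) ^ 47 = d7 ^ 47 = 90

[199, 120, 45, 166, 78, 36, 144]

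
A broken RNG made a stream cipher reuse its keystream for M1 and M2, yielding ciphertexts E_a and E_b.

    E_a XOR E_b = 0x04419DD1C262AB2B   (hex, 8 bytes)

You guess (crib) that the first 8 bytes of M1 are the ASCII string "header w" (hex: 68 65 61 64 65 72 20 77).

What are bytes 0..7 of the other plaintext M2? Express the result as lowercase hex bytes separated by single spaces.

6c 24 fc b5 a7 10 8b 5c

Since E_a ⊕ E_b = M1 ⊕ M2, XORing with the guessed M1 bytes yields the corresponding M2 bytes: M2 = (E_a ⊕ E_b) ⊕ M1.
byte 0: 04 xor 68 = 6c
byte 1: 41 xor 65 = 24
byte 2: 9d xor 61 = fc
byte 3: d1 xor 64 = b5
byte 4: c2 xor 65 = a7
byte 5: 62 xor 72 = 10
byte 6: ab xor 20 = 8b
byte 7: 2b xor 77 = 5c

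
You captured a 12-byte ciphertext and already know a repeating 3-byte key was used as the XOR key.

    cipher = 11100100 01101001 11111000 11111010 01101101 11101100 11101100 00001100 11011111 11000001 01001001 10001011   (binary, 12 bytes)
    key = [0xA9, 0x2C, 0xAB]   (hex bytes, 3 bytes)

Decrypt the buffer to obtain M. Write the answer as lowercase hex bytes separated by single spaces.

The 3-byte key repeats, so the effective keystream is a9 2c ab a9 2c ab a9 2c ab a9 2c ab.
byte 0: e4 ⊕ a9 = 4d
byte 1: 69 ⊕ 2c = 45
byte 2: f8 ⊕ ab = 53
byte 3: fa ⊕ a9 = 53
byte 4: 6d ⊕ 2c = 41
byte 5: ec ⊕ ab = 47
byte 6: ec ⊕ a9 = 45
byte 7: 0c ⊕ 2c = 20
byte 8: df ⊕ ab = 74
byte 9: c1 ⊕ a9 = 68
byte 10: 49 ⊕ 2c = 65
byte 11: 8b ⊕ ab = 20

4d 45 53 53 41 47 45 20 74 68 65 20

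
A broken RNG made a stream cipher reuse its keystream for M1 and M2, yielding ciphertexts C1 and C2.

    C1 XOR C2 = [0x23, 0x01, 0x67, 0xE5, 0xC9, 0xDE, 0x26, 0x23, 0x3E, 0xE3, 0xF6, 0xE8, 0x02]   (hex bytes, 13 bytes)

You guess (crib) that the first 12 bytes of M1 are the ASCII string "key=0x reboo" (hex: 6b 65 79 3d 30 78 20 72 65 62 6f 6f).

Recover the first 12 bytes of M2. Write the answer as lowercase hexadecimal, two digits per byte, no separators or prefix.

48641ed8f9a606515b819987

Since C1 ⊕ C2 = M1 ⊕ M2, XORing with the guessed M1 bytes yields the corresponding M2 bytes: M2 = (C1 ⊕ C2) ⊕ M1.
23 XOR 6b = 48
01 XOR 65 = 64
67 XOR 79 = 1e
e5 XOR 3d = d8
c9 XOR 30 = f9
de XOR 78 = a6
26 XOR 20 = 06
23 XOR 72 = 51
3e XOR 65 = 5b
e3 XOR 62 = 81
f6 XOR 6f = 99
e8 XOR 6f = 87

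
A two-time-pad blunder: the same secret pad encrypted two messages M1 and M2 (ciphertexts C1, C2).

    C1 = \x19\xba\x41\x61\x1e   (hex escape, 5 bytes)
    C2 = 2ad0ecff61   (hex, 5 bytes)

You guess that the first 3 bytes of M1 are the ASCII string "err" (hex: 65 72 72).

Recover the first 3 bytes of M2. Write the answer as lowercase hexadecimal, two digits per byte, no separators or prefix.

5618df

First, C1 ⊕ C2 = (M1 ⊕ K) ⊕ (M2 ⊕ K) = M1 ⊕ M2, so the key drops out. Then M2 = (M1 ⊕ M2) ⊕ M1 over the first 3 bytes.
byte 0: (19 ⊕ 2a) ⊕ 65 = 33 ⊕ 65 = 56
byte 1: (ba ⊕ d0) ⊕ 72 = 6a ⊕ 72 = 18
byte 2: (41 ⊕ ec) ⊕ 72 = ad ⊕ 72 = df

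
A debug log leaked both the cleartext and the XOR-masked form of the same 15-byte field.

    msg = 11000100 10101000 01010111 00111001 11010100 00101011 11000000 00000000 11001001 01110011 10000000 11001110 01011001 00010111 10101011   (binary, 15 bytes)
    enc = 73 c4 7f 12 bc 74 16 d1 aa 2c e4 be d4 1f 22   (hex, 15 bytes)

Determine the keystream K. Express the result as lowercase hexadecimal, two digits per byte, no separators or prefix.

b76c282b685fd6d1635f64708d0889

Since enc = msg ⊕ K, XORing both sides with msg gives K = msg ⊕ enc.
byte 0: 196 xor 115 = 183
byte 1: 168 xor 196 = 108
byte 2:  87 xor 127 =  40
byte 3:  57 xor  18 =  43
byte 4: 212 xor 188 = 104
byte 5:  43 xor 116 =  95
byte 6: 192 xor  22 = 214
byte 7:   0 xor 209 = 209
byte 8: 201 xor 170 =  99
byte 9: 115 xor  44 =  95
byte 10: 128 xor 228 = 100
byte 11: 206 xor 190 = 112
byte 12:  89 xor 212 = 141
byte 13:  23 xor  31 =   8
byte 14: 171 xor  34 = 137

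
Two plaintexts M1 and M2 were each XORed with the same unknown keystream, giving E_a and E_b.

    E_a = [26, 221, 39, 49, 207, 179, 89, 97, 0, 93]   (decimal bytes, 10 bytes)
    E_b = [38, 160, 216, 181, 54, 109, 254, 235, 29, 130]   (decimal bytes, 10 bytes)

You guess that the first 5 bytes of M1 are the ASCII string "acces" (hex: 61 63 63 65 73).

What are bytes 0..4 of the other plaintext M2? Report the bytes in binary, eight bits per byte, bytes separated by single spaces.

01011101 00011110 10011100 11100001 10001010

First, E_a ⊕ E_b = (M1 ⊕ K) ⊕ (M2 ⊕ K) = M1 ⊕ M2, so the key drops out. Then M2 = (M1 ⊕ M2) ⊕ M1 over the first 5 bytes.
byte 0: (1a XOR 26) XOR 61 = 3c XOR 61 = 5d
byte 1: (dd XOR a0) XOR 63 = 7d XOR 63 = 1e
byte 2: (27 XOR d8) XOR 63 = ff XOR 63 = 9c
byte 3: (31 XOR b5) XOR 65 = 84 XOR 65 = e1
byte 4: (cf XOR 36) XOR 73 = f9 XOR 73 = 8a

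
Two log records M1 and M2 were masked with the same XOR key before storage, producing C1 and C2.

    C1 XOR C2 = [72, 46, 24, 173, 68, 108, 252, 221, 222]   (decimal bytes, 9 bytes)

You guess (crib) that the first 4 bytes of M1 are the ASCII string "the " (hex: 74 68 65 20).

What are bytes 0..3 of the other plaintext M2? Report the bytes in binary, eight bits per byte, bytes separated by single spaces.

Since C1 ⊕ C2 = M1 ⊕ M2, XORing with the guessed M1 bytes yields the corresponding M2 bytes: M2 = (C1 ⊕ C2) ⊕ M1.
byte 0: 48 ^ 74 = 3c
byte 1: 2e ^ 68 = 46
byte 2: 18 ^ 65 = 7d
byte 3: ad ^ 20 = 8d

00111100 01000110 01111101 10001101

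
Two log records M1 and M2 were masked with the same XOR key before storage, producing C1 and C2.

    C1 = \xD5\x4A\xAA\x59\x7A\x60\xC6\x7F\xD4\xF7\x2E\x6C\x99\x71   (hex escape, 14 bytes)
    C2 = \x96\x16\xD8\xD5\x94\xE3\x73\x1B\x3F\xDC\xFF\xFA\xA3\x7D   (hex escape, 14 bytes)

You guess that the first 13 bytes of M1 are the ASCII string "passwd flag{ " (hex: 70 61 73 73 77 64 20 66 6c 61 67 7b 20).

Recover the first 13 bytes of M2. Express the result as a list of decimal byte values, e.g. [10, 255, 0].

[51, 61, 1, 255, 153, 231, 149, 2, 135, 74, 182, 237, 26]

First, C1 ⊕ C2 = (M1 ⊕ K) ⊕ (M2 ⊕ K) = M1 ⊕ M2, so the key drops out. Then M2 = (M1 ⊕ M2) ⊕ M1 over the first 13 bytes.
byte 0: (d5 ^ 96) ^ 70 = 43 ^ 70 = 33
byte 1: (4a ^ 16) ^ 61 = 5c ^ 61 = 3d
byte 2: (aa ^ d8) ^ 73 = 72 ^ 73 = 01
byte 3: (59 ^ d5) ^ 73 = 8c ^ 73 = ff
byte 4: (7a ^ 94) ^ 77 = ee ^ 77 = 99
byte 5: (60 ^ e3) ^ 64 = 83 ^ 64 = e7
byte 6: (c6 ^ 73) ^ 20 = b5 ^ 20 = 95
byte 7: (7f ^ 1b) ^ 66 = 64 ^ 66 = 02
byte 8: (d4 ^ 3f) ^ 6c = eb ^ 6c = 87
byte 9: (f7 ^ dc) ^ 61 = 2b ^ 61 = 4a
byte 10: (2e ^ ff) ^ 67 = d1 ^ 67 = b6
byte 11: (6c ^ fa) ^ 7b = 96 ^ 7b = ed
byte 12: (99 ^ a3) ^ 20 = 3a ^ 20 = 1a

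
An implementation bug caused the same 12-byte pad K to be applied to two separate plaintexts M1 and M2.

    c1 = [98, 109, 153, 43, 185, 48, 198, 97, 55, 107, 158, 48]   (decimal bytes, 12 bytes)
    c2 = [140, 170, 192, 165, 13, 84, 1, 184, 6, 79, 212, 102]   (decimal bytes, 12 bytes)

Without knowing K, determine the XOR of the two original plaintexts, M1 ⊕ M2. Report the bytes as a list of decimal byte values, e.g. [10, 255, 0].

[238, 199, 89, 142, 180, 100, 199, 217, 49, 36, 74, 86]

c1 ⊕ c2 = (M1 ⊕ K) ⊕ (M2 ⊕ K) = M1 ⊕ M2 — the shared key cancels under XOR.
62 ⊕ 8c = ee
6d ⊕ aa = c7
99 ⊕ c0 = 59
2b ⊕ a5 = 8e
b9 ⊕ 0d = b4
30 ⊕ 54 = 64
c6 ⊕ 01 = c7
61 ⊕ b8 = d9
37 ⊕ 06 = 31
6b ⊕ 4f = 24
9e ⊕ d4 = 4a
30 ⊕ 66 = 56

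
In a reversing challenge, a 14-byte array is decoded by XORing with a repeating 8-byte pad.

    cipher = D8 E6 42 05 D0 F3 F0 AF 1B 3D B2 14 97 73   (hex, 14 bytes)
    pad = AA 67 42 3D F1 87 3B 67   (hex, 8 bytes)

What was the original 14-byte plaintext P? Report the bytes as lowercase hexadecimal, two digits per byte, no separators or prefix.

The 8-byte key repeats, so the effective keystream is aa 67 42 3d f1 87 3b 67 aa 67 42 3d f1 87.
byte 0: d8 XOR aa = 72
byte 1: e6 XOR 67 = 81
byte 2: 42 XOR 42 = 00
byte 3: 05 XOR 3d = 38
byte 4: d0 XOR f1 = 21
byte 5: f3 XOR 87 = 74
byte 6: f0 XOR 3b = cb
byte 7: af XOR 67 = c8
byte 8: 1b XOR aa = b1
byte 9: 3d XOR 67 = 5a
byte 10: b2 XOR 42 = f0
byte 11: 14 XOR 3d = 29
byte 12: 97 XOR f1 = 66
byte 13: 73 XOR 87 = f4

728100382174cbc8b15af02966f4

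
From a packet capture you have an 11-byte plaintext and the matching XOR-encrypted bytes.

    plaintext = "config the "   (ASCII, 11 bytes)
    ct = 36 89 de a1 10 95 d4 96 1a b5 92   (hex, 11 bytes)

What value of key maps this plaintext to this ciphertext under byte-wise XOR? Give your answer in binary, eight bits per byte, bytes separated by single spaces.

01010101 11100110 10110000 11000111 01111001 11110010 11110100 11100010 01110010 11010000 10110010

Since ct = plaintext ⊕ key, XORing both sides with plaintext gives key = plaintext ⊕ ct.
byte 0: 01100011 ⊕ 00110110 = 01010101
byte 1: 01101111 ⊕ 10001001 = 11100110
byte 2: 01101110 ⊕ 11011110 = 10110000
byte 3: 01100110 ⊕ 10100001 = 11000111
byte 4: 01101001 ⊕ 00010000 = 01111001
byte 5: 01100111 ⊕ 10010101 = 11110010
byte 6: 00100000 ⊕ 11010100 = 11110100
byte 7: 01110100 ⊕ 10010110 = 11100010
byte 8: 01101000 ⊕ 00011010 = 01110010
byte 9: 01100101 ⊕ 10110101 = 11010000
byte 10: 00100000 ⊕ 10010010 = 10110010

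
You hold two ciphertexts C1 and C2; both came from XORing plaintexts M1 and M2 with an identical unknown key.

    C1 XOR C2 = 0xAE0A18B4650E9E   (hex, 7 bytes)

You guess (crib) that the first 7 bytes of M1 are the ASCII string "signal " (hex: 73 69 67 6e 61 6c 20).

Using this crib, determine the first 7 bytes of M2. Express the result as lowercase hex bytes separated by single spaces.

Since C1 ⊕ C2 = M1 ⊕ M2, XORing with the guessed M1 bytes yields the corresponding M2 bytes: M2 = (C1 ⊕ C2) ⊕ M1.
174 XOR 115 = 221
 10 XOR 105 =  99
 24 XOR 103 = 127
180 XOR 110 = 218
101 XOR  97 =   4
 14 XOR 108 =  98
158 XOR  32 = 190

dd 63 7f da 04 62 be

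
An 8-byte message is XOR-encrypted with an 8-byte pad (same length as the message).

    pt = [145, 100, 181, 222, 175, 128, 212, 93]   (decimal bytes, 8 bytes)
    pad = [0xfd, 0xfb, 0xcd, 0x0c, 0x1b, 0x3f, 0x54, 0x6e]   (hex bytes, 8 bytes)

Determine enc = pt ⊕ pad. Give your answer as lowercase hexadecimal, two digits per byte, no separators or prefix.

XOR is its own inverse, so applying the key byte-wise gives the result directly.
91 ⊕ fd = 6c
64 ⊕ fb = 9f
b5 ⊕ cd = 78
de ⊕ 0c = d2
af ⊕ 1b = b4
80 ⊕ 3f = bf
d4 ⊕ 54 = 80
5d ⊕ 6e = 33

6c9f78d2b4bf8033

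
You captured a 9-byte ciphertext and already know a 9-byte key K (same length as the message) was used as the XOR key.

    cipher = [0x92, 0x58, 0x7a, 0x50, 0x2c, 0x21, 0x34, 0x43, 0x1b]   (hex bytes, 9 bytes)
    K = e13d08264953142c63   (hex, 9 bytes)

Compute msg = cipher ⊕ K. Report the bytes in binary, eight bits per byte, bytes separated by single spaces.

01110011 01100101 01110010 01110110 01100101 01110010 00100000 01101111 01111000

byte 0: 92 xor e1 = 73
byte 1: 58 xor 3d = 65
byte 2: 7a xor 08 = 72
byte 3: 50 xor 26 = 76
byte 4: 2c xor 49 = 65
byte 5: 21 xor 53 = 72
byte 6: 34 xor 14 = 20
byte 7: 43 xor 2c = 6f
byte 8: 1b xor 63 = 78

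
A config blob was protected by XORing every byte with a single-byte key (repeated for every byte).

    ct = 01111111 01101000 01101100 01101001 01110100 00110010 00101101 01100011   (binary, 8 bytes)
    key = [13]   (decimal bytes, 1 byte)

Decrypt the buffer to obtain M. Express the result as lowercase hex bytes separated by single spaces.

72 65 61 64 79 3f 20 6e

The 1-byte key repeats, so the effective keystream is 0d 0d 0d 0d 0d 0d 0d 0d.
byte 0: 7f ⊕ 0d = 72
byte 1: 68 ⊕ 0d = 65
byte 2: 6c ⊕ 0d = 61
byte 3: 69 ⊕ 0d = 64
byte 4: 74 ⊕ 0d = 79
byte 5: 32 ⊕ 0d = 3f
byte 6: 2d ⊕ 0d = 20
byte 7: 63 ⊕ 0d = 6e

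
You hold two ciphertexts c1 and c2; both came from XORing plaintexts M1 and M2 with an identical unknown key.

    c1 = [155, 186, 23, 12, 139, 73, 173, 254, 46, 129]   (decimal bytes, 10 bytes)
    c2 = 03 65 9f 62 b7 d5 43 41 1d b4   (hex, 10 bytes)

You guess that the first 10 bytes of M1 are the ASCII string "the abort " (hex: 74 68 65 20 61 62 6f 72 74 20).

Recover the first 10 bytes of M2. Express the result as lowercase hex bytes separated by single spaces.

First, c1 ⊕ c2 = (M1 ⊕ K) ⊕ (M2 ⊕ K) = M1 ⊕ M2, so the key drops out. Then M2 = (M1 ⊕ M2) ⊕ M1 over the first 10 bytes.
byte 0: (9b XOR 03) XOR 74 = 98 XOR 74 = ec
byte 1: (ba XOR 65) XOR 68 = df XOR 68 = b7
byte 2: (17 XOR 9f) XOR 65 = 88 XOR 65 = ed
byte 3: (0c XOR 62) XOR 20 = 6e XOR 20 = 4e
byte 4: (8b XOR b7) XOR 61 = 3c XOR 61 = 5d
byte 5: (49 XOR d5) XOR 62 = 9c XOR 62 = fe
byte 6: (ad XOR 43) XOR 6f = ee XOR 6f = 81
byte 7: (fe XOR 41) XOR 72 = bf XOR 72 = cd
byte 8: (2e XOR 1d) XOR 74 = 33 XOR 74 = 47
byte 9: (81 XOR b4) XOR 20 = 35 XOR 20 = 15

ec b7 ed 4e 5d fe 81 cd 47 15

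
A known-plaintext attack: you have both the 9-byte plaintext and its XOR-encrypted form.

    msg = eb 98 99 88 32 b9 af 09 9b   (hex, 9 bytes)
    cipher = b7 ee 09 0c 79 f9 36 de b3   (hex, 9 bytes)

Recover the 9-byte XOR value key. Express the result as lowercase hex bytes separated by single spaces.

5c 76 90 84 4b 40 99 d7 28

Since cipher = msg ⊕ key, XORing both sides with msg gives key = msg ⊕ cipher.
eb XOR b7 = 5c
98 XOR ee = 76
99 XOR 09 = 90
88 XOR 0c = 84
32 XOR 79 = 4b
b9 XOR f9 = 40
af XOR 36 = 99
09 XOR de = d7
9b XOR b3 = 28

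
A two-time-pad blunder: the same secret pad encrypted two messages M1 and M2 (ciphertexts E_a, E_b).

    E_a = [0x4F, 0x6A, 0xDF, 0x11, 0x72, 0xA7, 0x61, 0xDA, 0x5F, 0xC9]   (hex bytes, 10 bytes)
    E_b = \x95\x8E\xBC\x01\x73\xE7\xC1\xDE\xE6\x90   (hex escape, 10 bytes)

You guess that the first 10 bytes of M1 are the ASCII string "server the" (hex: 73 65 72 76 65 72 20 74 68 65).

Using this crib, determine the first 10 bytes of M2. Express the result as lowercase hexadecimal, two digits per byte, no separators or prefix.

a981116664328070d13c

First, E_a ⊕ E_b = (M1 ⊕ K) ⊕ (M2 ⊕ K) = M1 ⊕ M2, so the key drops out. Then M2 = (M1 ⊕ M2) ⊕ M1 over the first 10 bytes.
byte 0: (4f XOR 95) XOR 73 = da XOR 73 = a9
byte 1: (6a XOR 8e) XOR 65 = e4 XOR 65 = 81
byte 2: (df XOR bc) XOR 72 = 63 XOR 72 = 11
byte 3: (11 XOR 01) XOR 76 = 10 XOR 76 = 66
byte 4: (72 XOR 73) XOR 65 = 01 XOR 65 = 64
byte 5: (a7 XOR e7) XOR 72 = 40 XOR 72 = 32
byte 6: (61 XOR c1) XOR 20 = a0 XOR 20 = 80
byte 7: (da XOR de) XOR 74 = 04 XOR 74 = 70
byte 8: (5f XOR e6) XOR 68 = b9 XOR 68 = d1
byte 9: (c9 XOR 90) XOR 65 = 59 XOR 65 = 3c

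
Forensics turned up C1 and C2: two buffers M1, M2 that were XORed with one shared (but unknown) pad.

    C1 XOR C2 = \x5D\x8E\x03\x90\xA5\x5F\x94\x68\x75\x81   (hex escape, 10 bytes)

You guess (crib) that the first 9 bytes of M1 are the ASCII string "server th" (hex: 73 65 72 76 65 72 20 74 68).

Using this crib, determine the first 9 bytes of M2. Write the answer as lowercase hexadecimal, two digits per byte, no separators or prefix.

2eeb71e6c02db41c1d

Since C1 ⊕ C2 = M1 ⊕ M2, XORing with the guessed M1 bytes yields the corresponding M2 bytes: M2 = (C1 ⊕ C2) ⊕ M1.
byte 0:  93 ^ 115 =  46
byte 1: 142 ^ 101 = 235
byte 2:   3 ^ 114 = 113
byte 3: 144 ^ 118 = 230
byte 4: 165 ^ 101 = 192
byte 5:  95 ^ 114 =  45
byte 6: 148 ^  32 = 180
byte 7: 104 ^ 116 =  28
byte 8: 117 ^ 104 =  29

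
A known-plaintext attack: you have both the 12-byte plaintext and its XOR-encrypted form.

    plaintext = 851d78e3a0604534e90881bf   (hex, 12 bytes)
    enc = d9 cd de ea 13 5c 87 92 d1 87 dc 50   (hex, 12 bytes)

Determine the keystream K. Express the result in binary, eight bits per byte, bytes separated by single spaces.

Since enc = plaintext ⊕ K, XORing both sides with plaintext gives K = plaintext ⊕ enc.
byte 0: 85 ⊕ d9 = 5c
byte 1: 1d ⊕ cd = d0
byte 2: 78 ⊕ de = a6
byte 3: e3 ⊕ ea = 09
byte 4: a0 ⊕ 13 = b3
byte 5: 60 ⊕ 5c = 3c
byte 6: 45 ⊕ 87 = c2
byte 7: 34 ⊕ 92 = a6
byte 8: e9 ⊕ d1 = 38
byte 9: 08 ⊕ 87 = 8f
byte 10: 81 ⊕ dc = 5d
byte 11: bf ⊕ 50 = ef

01011100 11010000 10100110 00001001 10110011 00111100 11000010 10100110 00111000 10001111 01011101 11101111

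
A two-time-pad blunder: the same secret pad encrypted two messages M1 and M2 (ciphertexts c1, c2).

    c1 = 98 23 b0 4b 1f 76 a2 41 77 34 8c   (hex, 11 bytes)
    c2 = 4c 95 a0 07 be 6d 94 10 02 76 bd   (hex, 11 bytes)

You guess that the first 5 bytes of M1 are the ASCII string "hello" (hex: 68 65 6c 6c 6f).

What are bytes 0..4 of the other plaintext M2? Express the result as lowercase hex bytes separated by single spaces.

First, c1 ⊕ c2 = (M1 ⊕ K) ⊕ (M2 ⊕ K) = M1 ⊕ M2, so the key drops out. Then M2 = (M1 ⊕ M2) ⊕ M1 over the first 5 bytes.
byte 0: (98 ⊕ 4c) ⊕ 68 = d4 ⊕ 68 = bc
byte 1: (23 ⊕ 95) ⊕ 65 = b6 ⊕ 65 = d3
byte 2: (b0 ⊕ a0) ⊕ 6c = 10 ⊕ 6c = 7c
byte 3: (4b ⊕ 07) ⊕ 6c = 4c ⊕ 6c = 20
byte 4: (1f ⊕ be) ⊕ 6f = a1 ⊕ 6f = ce

bc d3 7c 20 ce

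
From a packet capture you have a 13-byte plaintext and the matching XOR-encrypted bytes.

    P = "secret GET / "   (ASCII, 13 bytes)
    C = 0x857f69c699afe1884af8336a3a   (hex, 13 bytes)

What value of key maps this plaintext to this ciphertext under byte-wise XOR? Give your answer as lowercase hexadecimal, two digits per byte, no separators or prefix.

Since C = P ⊕ key, XORing both sides with P gives key = P ⊕ C.
73 ^ 85 = f6
65 ^ 7f = 1a
63 ^ 69 = 0a
72 ^ c6 = b4
65 ^ 99 = fc
74 ^ af = db
20 ^ e1 = c1
47 ^ 88 = cf
45 ^ 4a = 0f
54 ^ f8 = ac
20 ^ 33 = 13
2f ^ 6a = 45
20 ^ 3a = 1a

f61a0ab4fcdbc1cf0fac13451a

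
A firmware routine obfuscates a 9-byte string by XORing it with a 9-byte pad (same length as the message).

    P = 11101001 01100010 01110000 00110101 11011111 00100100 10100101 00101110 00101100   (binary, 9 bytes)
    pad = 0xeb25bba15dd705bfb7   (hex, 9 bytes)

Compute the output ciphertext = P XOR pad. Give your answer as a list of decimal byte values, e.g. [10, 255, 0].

[2, 71, 203, 148, 130, 243, 160, 145, 155]

XOR is its own inverse, so applying the key byte-wise gives the result directly.
11101001 XOR 11101011 = 00000010
01100010 XOR 00100101 = 01000111
01110000 XOR 10111011 = 11001011
00110101 XOR 10100001 = 10010100
11011111 XOR 01011101 = 10000010
00100100 XOR 11010111 = 11110011
10100101 XOR 00000101 = 10100000
00101110 XOR 10111111 = 10010001
00101100 XOR 10110111 = 10011011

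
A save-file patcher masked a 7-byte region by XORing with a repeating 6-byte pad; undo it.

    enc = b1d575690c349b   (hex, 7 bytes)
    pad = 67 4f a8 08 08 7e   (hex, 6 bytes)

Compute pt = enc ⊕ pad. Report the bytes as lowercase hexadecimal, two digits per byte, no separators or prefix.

d69add61044afc

The 6-byte key repeats, so the effective keystream is 67 4f a8 08 08 7e 67.
byte 0: 10110001 xor 01100111 = 11010110
byte 1: 11010101 xor 01001111 = 10011010
byte 2: 01110101 xor 10101000 = 11011101
byte 3: 01101001 xor 00001000 = 01100001
byte 4: 00001100 xor 00001000 = 00000100
byte 5: 00110100 xor 01111110 = 01001010
byte 6: 10011011 xor 01100111 = 11111100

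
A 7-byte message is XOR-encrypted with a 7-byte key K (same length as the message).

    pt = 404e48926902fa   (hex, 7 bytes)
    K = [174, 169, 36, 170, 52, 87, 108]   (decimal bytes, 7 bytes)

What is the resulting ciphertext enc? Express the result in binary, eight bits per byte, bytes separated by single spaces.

11101110 11100111 01101100 00111000 01011101 01010101 10010110

XOR is its own inverse, so applying the key byte-wise gives the result directly.
byte 0:  64 ⊕ 174 = 238
byte 1:  78 ⊕ 169 = 231
byte 2:  72 ⊕  36 = 108
byte 3: 146 ⊕ 170 =  56
byte 4: 105 ⊕  52 =  93
byte 5:   2 ⊕  87 =  85
byte 6: 250 ⊕ 108 = 150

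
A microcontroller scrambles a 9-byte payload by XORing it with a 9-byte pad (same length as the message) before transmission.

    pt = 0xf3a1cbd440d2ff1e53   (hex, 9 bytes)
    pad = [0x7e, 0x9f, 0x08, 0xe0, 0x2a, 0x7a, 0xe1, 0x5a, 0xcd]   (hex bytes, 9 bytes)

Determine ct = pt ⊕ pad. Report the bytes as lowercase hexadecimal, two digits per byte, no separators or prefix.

byte 0: f3 xor 7e = 8d
byte 1: a1 xor 9f = 3e
byte 2: cb xor 08 = c3
byte 3: d4 xor e0 = 34
byte 4: 40 xor 2a = 6a
byte 5: d2 xor 7a = a8
byte 6: ff xor e1 = 1e
byte 7: 1e xor 5a = 44
byte 8: 53 xor cd = 9e

8d3ec3346aa81e449e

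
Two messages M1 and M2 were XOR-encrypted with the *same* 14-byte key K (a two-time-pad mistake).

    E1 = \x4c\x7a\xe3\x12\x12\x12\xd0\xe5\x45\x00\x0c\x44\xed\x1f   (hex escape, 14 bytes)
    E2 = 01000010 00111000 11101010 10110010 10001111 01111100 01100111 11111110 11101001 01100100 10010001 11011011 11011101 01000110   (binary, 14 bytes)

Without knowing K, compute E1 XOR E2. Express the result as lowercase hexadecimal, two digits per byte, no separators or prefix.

0e4209a09d6eb71bac649d9f3059

E1 ⊕ E2 = (M1 ⊕ K) ⊕ (M2 ⊕ K) = M1 ⊕ M2 — the shared key cancels under XOR.
4c xor 42 = 0e
7a xor 38 = 42
e3 xor ea = 09
12 xor b2 = a0
12 xor 8f = 9d
12 xor 7c = 6e
d0 xor 67 = b7
e5 xor fe = 1b
45 xor e9 = ac
00 xor 64 = 64
0c xor 91 = 9d
44 xor db = 9f
ed xor dd = 30
1f xor 46 = 59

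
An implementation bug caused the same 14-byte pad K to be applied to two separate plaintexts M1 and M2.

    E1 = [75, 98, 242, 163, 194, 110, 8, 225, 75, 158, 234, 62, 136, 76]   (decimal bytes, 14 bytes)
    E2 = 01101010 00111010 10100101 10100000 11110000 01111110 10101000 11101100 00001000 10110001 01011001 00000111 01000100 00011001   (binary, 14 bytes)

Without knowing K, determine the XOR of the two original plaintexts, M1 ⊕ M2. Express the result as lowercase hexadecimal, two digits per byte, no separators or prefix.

E1 ⊕ E2 = (M1 ⊕ K) ⊕ (M2 ⊕ K) = M1 ⊕ M2 — the shared key cancels under XOR.
4b XOR 6a = 21
62 XOR 3a = 58
f2 XOR a5 = 57
a3 XOR a0 = 03
c2 XOR f0 = 32
6e XOR 7e = 10
08 XOR a8 = a0
e1 XOR ec = 0d
4b XOR 08 = 43
9e XOR b1 = 2f
ea XOR 59 = b3
3e XOR 07 = 39
88 XOR 44 = cc
4c XOR 19 = 55

215857033210a00d432fb339cc55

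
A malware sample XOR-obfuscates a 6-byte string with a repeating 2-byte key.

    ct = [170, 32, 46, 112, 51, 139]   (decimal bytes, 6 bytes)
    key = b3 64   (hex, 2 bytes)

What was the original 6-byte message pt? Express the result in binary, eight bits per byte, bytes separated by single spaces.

The 2-byte key repeats, so the effective keystream is b3 64 b3 64 b3 64.
byte 0: 10101010 ⊕ 10110011 = 00011001
byte 1: 00100000 ⊕ 01100100 = 01000100
byte 2: 00101110 ⊕ 10110011 = 10011101
byte 3: 01110000 ⊕ 01100100 = 00010100
byte 4: 00110011 ⊕ 10110011 = 10000000
byte 5: 10001011 ⊕ 01100100 = 11101111

00011001 01000100 10011101 00010100 10000000 11101111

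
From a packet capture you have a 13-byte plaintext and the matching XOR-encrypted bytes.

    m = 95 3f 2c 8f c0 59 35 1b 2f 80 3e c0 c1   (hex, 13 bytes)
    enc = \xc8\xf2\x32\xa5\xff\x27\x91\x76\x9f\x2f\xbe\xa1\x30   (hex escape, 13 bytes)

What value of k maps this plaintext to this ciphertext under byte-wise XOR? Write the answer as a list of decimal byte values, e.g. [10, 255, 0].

Since enc = m ⊕ k, XORing both sides with m gives k = m ⊕ enc.
95 XOR c8 = 5d
3f XOR f2 = cd
2c XOR 32 = 1e
8f XOR a5 = 2a
c0 XOR ff = 3f
59 XOR 27 = 7e
35 XOR 91 = a4
1b XOR 76 = 6d
2f XOR 9f = b0
80 XOR 2f = af
3e XOR be = 80
c0 XOR a1 = 61
c1 XOR 30 = f1

[93, 205, 30, 42, 63, 126, 164, 109, 176, 175, 128, 97, 241]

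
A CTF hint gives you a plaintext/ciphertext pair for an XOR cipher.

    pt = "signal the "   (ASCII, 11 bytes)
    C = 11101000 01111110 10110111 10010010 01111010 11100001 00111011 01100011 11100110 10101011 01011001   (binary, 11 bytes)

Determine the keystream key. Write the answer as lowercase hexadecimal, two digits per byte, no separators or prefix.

9b17d0fc1b8d1b178ece79

Since C = pt ⊕ key, XORing both sides with pt gives key = pt ⊕ C.
73 ⊕ e8 = 9b
69 ⊕ 7e = 17
67 ⊕ b7 = d0
6e ⊕ 92 = fc
61 ⊕ 7a = 1b
6c ⊕ e1 = 8d
20 ⊕ 3b = 1b
74 ⊕ 63 = 17
68 ⊕ e6 = 8e
65 ⊕ ab = ce
20 ⊕ 59 = 79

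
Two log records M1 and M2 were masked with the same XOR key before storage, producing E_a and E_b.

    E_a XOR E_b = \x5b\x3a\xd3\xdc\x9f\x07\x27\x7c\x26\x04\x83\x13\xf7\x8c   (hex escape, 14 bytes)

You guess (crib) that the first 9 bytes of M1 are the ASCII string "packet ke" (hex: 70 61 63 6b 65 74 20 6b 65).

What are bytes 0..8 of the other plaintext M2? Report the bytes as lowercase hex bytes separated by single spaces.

2b 5b b0 b7 fa 73 07 17 43

Since E_a ⊕ E_b = M1 ⊕ M2, XORing with the guessed M1 bytes yields the corresponding M2 bytes: M2 = (E_a ⊕ E_b) ⊕ M1.
5b XOR 70 = 2b
3a XOR 61 = 5b
d3 XOR 63 = b0
dc XOR 6b = b7
9f XOR 65 = fa
07 XOR 74 = 73
27 XOR 20 = 07
7c XOR 6b = 17
26 XOR 65 = 43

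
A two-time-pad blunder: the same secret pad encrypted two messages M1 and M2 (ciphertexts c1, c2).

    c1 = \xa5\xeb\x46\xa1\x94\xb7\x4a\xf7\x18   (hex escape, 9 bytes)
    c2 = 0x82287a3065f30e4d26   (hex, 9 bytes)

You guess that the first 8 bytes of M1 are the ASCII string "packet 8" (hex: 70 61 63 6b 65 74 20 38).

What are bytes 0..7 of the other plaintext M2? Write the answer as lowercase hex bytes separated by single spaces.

First, c1 ⊕ c2 = (M1 ⊕ K) ⊕ (M2 ⊕ K) = M1 ⊕ M2, so the key drops out. Then M2 = (M1 ⊕ M2) ⊕ M1 over the first 8 bytes.
byte 0: (a5 xor 82) xor 70 = 27 xor 70 = 57
byte 1: (eb xor 28) xor 61 = c3 xor 61 = a2
byte 2: (46 xor 7a) xor 63 = 3c xor 63 = 5f
byte 3: (a1 xor 30) xor 6b = 91 xor 6b = fa
byte 4: (94 xor 65) xor 65 = f1 xor 65 = 94
byte 5: (b7 xor f3) xor 74 = 44 xor 74 = 30
byte 6: (4a xor 0e) xor 20 = 44 xor 20 = 64
byte 7: (f7 xor 4d) xor 38 = ba xor 38 = 82

57 a2 5f fa 94 30 64 82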